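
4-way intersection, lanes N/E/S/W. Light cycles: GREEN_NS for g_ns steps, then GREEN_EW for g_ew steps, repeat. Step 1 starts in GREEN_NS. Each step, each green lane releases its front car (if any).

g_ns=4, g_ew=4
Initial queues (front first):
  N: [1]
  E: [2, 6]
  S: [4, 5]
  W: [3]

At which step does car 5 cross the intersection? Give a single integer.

Step 1 [NS]: N:car1-GO,E:wait,S:car4-GO,W:wait | queues: N=0 E=2 S=1 W=1
Step 2 [NS]: N:empty,E:wait,S:car5-GO,W:wait | queues: N=0 E=2 S=0 W=1
Step 3 [NS]: N:empty,E:wait,S:empty,W:wait | queues: N=0 E=2 S=0 W=1
Step 4 [NS]: N:empty,E:wait,S:empty,W:wait | queues: N=0 E=2 S=0 W=1
Step 5 [EW]: N:wait,E:car2-GO,S:wait,W:car3-GO | queues: N=0 E=1 S=0 W=0
Step 6 [EW]: N:wait,E:car6-GO,S:wait,W:empty | queues: N=0 E=0 S=0 W=0
Car 5 crosses at step 2

2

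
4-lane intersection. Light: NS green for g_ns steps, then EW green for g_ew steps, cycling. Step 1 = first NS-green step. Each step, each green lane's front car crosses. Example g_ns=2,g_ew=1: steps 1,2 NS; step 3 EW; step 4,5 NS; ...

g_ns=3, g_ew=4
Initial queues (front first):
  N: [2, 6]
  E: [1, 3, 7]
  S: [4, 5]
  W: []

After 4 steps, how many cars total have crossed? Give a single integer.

Answer: 5

Derivation:
Step 1 [NS]: N:car2-GO,E:wait,S:car4-GO,W:wait | queues: N=1 E=3 S=1 W=0
Step 2 [NS]: N:car6-GO,E:wait,S:car5-GO,W:wait | queues: N=0 E=3 S=0 W=0
Step 3 [NS]: N:empty,E:wait,S:empty,W:wait | queues: N=0 E=3 S=0 W=0
Step 4 [EW]: N:wait,E:car1-GO,S:wait,W:empty | queues: N=0 E=2 S=0 W=0
Cars crossed by step 4: 5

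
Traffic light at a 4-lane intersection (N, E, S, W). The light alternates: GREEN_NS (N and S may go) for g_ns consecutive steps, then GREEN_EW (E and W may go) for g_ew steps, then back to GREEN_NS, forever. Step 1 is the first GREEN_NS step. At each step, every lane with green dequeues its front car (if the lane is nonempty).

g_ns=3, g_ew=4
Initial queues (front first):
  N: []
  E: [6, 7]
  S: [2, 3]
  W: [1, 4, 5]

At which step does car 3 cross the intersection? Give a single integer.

Step 1 [NS]: N:empty,E:wait,S:car2-GO,W:wait | queues: N=0 E=2 S=1 W=3
Step 2 [NS]: N:empty,E:wait,S:car3-GO,W:wait | queues: N=0 E=2 S=0 W=3
Step 3 [NS]: N:empty,E:wait,S:empty,W:wait | queues: N=0 E=2 S=0 W=3
Step 4 [EW]: N:wait,E:car6-GO,S:wait,W:car1-GO | queues: N=0 E=1 S=0 W=2
Step 5 [EW]: N:wait,E:car7-GO,S:wait,W:car4-GO | queues: N=0 E=0 S=0 W=1
Step 6 [EW]: N:wait,E:empty,S:wait,W:car5-GO | queues: N=0 E=0 S=0 W=0
Car 3 crosses at step 2

2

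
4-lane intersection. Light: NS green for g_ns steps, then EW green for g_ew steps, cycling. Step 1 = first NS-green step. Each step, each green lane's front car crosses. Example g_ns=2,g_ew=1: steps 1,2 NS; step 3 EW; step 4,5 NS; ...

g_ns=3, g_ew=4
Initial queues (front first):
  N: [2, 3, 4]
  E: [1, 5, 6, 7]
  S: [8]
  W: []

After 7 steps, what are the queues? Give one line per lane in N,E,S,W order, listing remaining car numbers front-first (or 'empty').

Step 1 [NS]: N:car2-GO,E:wait,S:car8-GO,W:wait | queues: N=2 E=4 S=0 W=0
Step 2 [NS]: N:car3-GO,E:wait,S:empty,W:wait | queues: N=1 E=4 S=0 W=0
Step 3 [NS]: N:car4-GO,E:wait,S:empty,W:wait | queues: N=0 E=4 S=0 W=0
Step 4 [EW]: N:wait,E:car1-GO,S:wait,W:empty | queues: N=0 E=3 S=0 W=0
Step 5 [EW]: N:wait,E:car5-GO,S:wait,W:empty | queues: N=0 E=2 S=0 W=0
Step 6 [EW]: N:wait,E:car6-GO,S:wait,W:empty | queues: N=0 E=1 S=0 W=0
Step 7 [EW]: N:wait,E:car7-GO,S:wait,W:empty | queues: N=0 E=0 S=0 W=0

N: empty
E: empty
S: empty
W: empty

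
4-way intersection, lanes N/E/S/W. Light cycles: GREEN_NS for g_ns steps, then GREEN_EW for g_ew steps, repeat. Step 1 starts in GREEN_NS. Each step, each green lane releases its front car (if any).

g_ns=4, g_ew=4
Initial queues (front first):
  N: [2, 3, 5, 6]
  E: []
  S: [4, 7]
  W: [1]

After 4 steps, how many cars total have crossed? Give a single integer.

Step 1 [NS]: N:car2-GO,E:wait,S:car4-GO,W:wait | queues: N=3 E=0 S=1 W=1
Step 2 [NS]: N:car3-GO,E:wait,S:car7-GO,W:wait | queues: N=2 E=0 S=0 W=1
Step 3 [NS]: N:car5-GO,E:wait,S:empty,W:wait | queues: N=1 E=0 S=0 W=1
Step 4 [NS]: N:car6-GO,E:wait,S:empty,W:wait | queues: N=0 E=0 S=0 W=1
Cars crossed by step 4: 6

Answer: 6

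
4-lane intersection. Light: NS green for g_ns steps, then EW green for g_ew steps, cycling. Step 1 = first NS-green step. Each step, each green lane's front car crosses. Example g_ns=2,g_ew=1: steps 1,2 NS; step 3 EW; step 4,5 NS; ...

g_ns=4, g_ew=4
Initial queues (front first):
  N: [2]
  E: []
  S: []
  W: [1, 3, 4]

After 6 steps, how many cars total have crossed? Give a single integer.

Step 1 [NS]: N:car2-GO,E:wait,S:empty,W:wait | queues: N=0 E=0 S=0 W=3
Step 2 [NS]: N:empty,E:wait,S:empty,W:wait | queues: N=0 E=0 S=0 W=3
Step 3 [NS]: N:empty,E:wait,S:empty,W:wait | queues: N=0 E=0 S=0 W=3
Step 4 [NS]: N:empty,E:wait,S:empty,W:wait | queues: N=0 E=0 S=0 W=3
Step 5 [EW]: N:wait,E:empty,S:wait,W:car1-GO | queues: N=0 E=0 S=0 W=2
Step 6 [EW]: N:wait,E:empty,S:wait,W:car3-GO | queues: N=0 E=0 S=0 W=1
Cars crossed by step 6: 3

Answer: 3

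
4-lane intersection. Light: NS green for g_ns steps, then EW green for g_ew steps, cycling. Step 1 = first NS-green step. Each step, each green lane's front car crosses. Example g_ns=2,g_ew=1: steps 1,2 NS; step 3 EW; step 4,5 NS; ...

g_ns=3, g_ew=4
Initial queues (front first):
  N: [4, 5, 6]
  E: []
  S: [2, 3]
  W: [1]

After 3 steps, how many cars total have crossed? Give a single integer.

Step 1 [NS]: N:car4-GO,E:wait,S:car2-GO,W:wait | queues: N=2 E=0 S=1 W=1
Step 2 [NS]: N:car5-GO,E:wait,S:car3-GO,W:wait | queues: N=1 E=0 S=0 W=1
Step 3 [NS]: N:car6-GO,E:wait,S:empty,W:wait | queues: N=0 E=0 S=0 W=1
Cars crossed by step 3: 5

Answer: 5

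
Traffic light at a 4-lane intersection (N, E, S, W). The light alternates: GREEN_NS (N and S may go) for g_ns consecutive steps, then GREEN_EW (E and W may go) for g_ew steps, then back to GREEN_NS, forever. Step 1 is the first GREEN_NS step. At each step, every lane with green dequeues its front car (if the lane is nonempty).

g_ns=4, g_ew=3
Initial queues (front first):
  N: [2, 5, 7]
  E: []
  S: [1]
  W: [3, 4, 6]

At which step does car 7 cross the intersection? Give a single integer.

Step 1 [NS]: N:car2-GO,E:wait,S:car1-GO,W:wait | queues: N=2 E=0 S=0 W=3
Step 2 [NS]: N:car5-GO,E:wait,S:empty,W:wait | queues: N=1 E=0 S=0 W=3
Step 3 [NS]: N:car7-GO,E:wait,S:empty,W:wait | queues: N=0 E=0 S=0 W=3
Step 4 [NS]: N:empty,E:wait,S:empty,W:wait | queues: N=0 E=0 S=0 W=3
Step 5 [EW]: N:wait,E:empty,S:wait,W:car3-GO | queues: N=0 E=0 S=0 W=2
Step 6 [EW]: N:wait,E:empty,S:wait,W:car4-GO | queues: N=0 E=0 S=0 W=1
Step 7 [EW]: N:wait,E:empty,S:wait,W:car6-GO | queues: N=0 E=0 S=0 W=0
Car 7 crosses at step 3

3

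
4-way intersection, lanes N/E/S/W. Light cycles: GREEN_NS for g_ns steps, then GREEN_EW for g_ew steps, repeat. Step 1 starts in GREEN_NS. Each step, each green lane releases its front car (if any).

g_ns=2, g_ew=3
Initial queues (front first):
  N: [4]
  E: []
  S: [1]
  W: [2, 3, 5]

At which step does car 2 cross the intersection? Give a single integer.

Step 1 [NS]: N:car4-GO,E:wait,S:car1-GO,W:wait | queues: N=0 E=0 S=0 W=3
Step 2 [NS]: N:empty,E:wait,S:empty,W:wait | queues: N=0 E=0 S=0 W=3
Step 3 [EW]: N:wait,E:empty,S:wait,W:car2-GO | queues: N=0 E=0 S=0 W=2
Step 4 [EW]: N:wait,E:empty,S:wait,W:car3-GO | queues: N=0 E=0 S=0 W=1
Step 5 [EW]: N:wait,E:empty,S:wait,W:car5-GO | queues: N=0 E=0 S=0 W=0
Car 2 crosses at step 3

3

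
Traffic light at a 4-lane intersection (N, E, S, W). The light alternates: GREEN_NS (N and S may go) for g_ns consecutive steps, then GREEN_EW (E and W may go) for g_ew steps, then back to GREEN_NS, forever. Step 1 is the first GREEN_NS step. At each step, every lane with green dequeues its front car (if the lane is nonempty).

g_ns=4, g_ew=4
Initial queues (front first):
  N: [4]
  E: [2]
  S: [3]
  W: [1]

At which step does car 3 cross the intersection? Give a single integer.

Step 1 [NS]: N:car4-GO,E:wait,S:car3-GO,W:wait | queues: N=0 E=1 S=0 W=1
Step 2 [NS]: N:empty,E:wait,S:empty,W:wait | queues: N=0 E=1 S=0 W=1
Step 3 [NS]: N:empty,E:wait,S:empty,W:wait | queues: N=0 E=1 S=0 W=1
Step 4 [NS]: N:empty,E:wait,S:empty,W:wait | queues: N=0 E=1 S=0 W=1
Step 5 [EW]: N:wait,E:car2-GO,S:wait,W:car1-GO | queues: N=0 E=0 S=0 W=0
Car 3 crosses at step 1

1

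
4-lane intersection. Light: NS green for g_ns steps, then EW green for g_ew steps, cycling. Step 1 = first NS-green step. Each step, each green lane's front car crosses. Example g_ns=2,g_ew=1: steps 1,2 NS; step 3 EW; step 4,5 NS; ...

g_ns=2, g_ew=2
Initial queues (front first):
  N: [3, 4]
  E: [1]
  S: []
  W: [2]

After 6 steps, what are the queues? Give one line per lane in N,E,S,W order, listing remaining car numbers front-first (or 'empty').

Step 1 [NS]: N:car3-GO,E:wait,S:empty,W:wait | queues: N=1 E=1 S=0 W=1
Step 2 [NS]: N:car4-GO,E:wait,S:empty,W:wait | queues: N=0 E=1 S=0 W=1
Step 3 [EW]: N:wait,E:car1-GO,S:wait,W:car2-GO | queues: N=0 E=0 S=0 W=0

N: empty
E: empty
S: empty
W: empty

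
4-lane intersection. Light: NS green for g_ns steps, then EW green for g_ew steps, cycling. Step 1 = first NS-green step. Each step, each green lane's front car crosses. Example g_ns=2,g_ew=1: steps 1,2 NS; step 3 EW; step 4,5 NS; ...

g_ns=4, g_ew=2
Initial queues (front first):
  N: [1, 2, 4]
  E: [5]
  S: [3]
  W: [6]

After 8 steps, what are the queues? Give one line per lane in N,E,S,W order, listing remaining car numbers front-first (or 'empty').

Step 1 [NS]: N:car1-GO,E:wait,S:car3-GO,W:wait | queues: N=2 E=1 S=0 W=1
Step 2 [NS]: N:car2-GO,E:wait,S:empty,W:wait | queues: N=1 E=1 S=0 W=1
Step 3 [NS]: N:car4-GO,E:wait,S:empty,W:wait | queues: N=0 E=1 S=0 W=1
Step 4 [NS]: N:empty,E:wait,S:empty,W:wait | queues: N=0 E=1 S=0 W=1
Step 5 [EW]: N:wait,E:car5-GO,S:wait,W:car6-GO | queues: N=0 E=0 S=0 W=0

N: empty
E: empty
S: empty
W: empty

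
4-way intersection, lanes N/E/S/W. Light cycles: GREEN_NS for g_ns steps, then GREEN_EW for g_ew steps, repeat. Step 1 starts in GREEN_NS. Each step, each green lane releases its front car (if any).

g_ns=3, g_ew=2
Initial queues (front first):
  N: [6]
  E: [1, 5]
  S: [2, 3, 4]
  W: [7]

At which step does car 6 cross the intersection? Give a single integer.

Step 1 [NS]: N:car6-GO,E:wait,S:car2-GO,W:wait | queues: N=0 E=2 S=2 W=1
Step 2 [NS]: N:empty,E:wait,S:car3-GO,W:wait | queues: N=0 E=2 S=1 W=1
Step 3 [NS]: N:empty,E:wait,S:car4-GO,W:wait | queues: N=0 E=2 S=0 W=1
Step 4 [EW]: N:wait,E:car1-GO,S:wait,W:car7-GO | queues: N=0 E=1 S=0 W=0
Step 5 [EW]: N:wait,E:car5-GO,S:wait,W:empty | queues: N=0 E=0 S=0 W=0
Car 6 crosses at step 1

1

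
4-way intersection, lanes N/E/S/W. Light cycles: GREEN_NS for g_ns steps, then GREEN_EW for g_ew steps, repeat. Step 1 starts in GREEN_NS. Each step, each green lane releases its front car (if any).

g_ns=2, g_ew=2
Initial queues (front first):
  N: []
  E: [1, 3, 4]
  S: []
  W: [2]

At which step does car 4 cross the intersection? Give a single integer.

Step 1 [NS]: N:empty,E:wait,S:empty,W:wait | queues: N=0 E=3 S=0 W=1
Step 2 [NS]: N:empty,E:wait,S:empty,W:wait | queues: N=0 E=3 S=0 W=1
Step 3 [EW]: N:wait,E:car1-GO,S:wait,W:car2-GO | queues: N=0 E=2 S=0 W=0
Step 4 [EW]: N:wait,E:car3-GO,S:wait,W:empty | queues: N=0 E=1 S=0 W=0
Step 5 [NS]: N:empty,E:wait,S:empty,W:wait | queues: N=0 E=1 S=0 W=0
Step 6 [NS]: N:empty,E:wait,S:empty,W:wait | queues: N=0 E=1 S=0 W=0
Step 7 [EW]: N:wait,E:car4-GO,S:wait,W:empty | queues: N=0 E=0 S=0 W=0
Car 4 crosses at step 7

7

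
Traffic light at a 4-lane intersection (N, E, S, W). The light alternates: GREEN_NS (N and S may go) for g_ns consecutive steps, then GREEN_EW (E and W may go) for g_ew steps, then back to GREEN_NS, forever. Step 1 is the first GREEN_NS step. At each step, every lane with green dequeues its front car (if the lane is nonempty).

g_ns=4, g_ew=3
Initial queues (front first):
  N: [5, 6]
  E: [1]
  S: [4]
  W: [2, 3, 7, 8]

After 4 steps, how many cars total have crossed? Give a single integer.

Answer: 3

Derivation:
Step 1 [NS]: N:car5-GO,E:wait,S:car4-GO,W:wait | queues: N=1 E=1 S=0 W=4
Step 2 [NS]: N:car6-GO,E:wait,S:empty,W:wait | queues: N=0 E=1 S=0 W=4
Step 3 [NS]: N:empty,E:wait,S:empty,W:wait | queues: N=0 E=1 S=0 W=4
Step 4 [NS]: N:empty,E:wait,S:empty,W:wait | queues: N=0 E=1 S=0 W=4
Cars crossed by step 4: 3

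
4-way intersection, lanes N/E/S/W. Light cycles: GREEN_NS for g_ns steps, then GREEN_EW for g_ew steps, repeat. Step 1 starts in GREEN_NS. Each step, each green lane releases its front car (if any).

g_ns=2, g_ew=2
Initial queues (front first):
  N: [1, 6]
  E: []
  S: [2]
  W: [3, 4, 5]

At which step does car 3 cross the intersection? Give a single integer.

Step 1 [NS]: N:car1-GO,E:wait,S:car2-GO,W:wait | queues: N=1 E=0 S=0 W=3
Step 2 [NS]: N:car6-GO,E:wait,S:empty,W:wait | queues: N=0 E=0 S=0 W=3
Step 3 [EW]: N:wait,E:empty,S:wait,W:car3-GO | queues: N=0 E=0 S=0 W=2
Step 4 [EW]: N:wait,E:empty,S:wait,W:car4-GO | queues: N=0 E=0 S=0 W=1
Step 5 [NS]: N:empty,E:wait,S:empty,W:wait | queues: N=0 E=0 S=0 W=1
Step 6 [NS]: N:empty,E:wait,S:empty,W:wait | queues: N=0 E=0 S=0 W=1
Step 7 [EW]: N:wait,E:empty,S:wait,W:car5-GO | queues: N=0 E=0 S=0 W=0
Car 3 crosses at step 3

3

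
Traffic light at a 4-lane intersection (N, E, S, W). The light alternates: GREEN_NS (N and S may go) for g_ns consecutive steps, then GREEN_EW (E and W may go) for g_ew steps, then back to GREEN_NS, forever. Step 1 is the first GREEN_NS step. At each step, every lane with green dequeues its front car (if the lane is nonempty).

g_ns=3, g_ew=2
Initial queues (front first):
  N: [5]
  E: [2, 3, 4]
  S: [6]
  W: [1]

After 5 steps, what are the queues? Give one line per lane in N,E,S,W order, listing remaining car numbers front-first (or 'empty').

Step 1 [NS]: N:car5-GO,E:wait,S:car6-GO,W:wait | queues: N=0 E=3 S=0 W=1
Step 2 [NS]: N:empty,E:wait,S:empty,W:wait | queues: N=0 E=3 S=0 W=1
Step 3 [NS]: N:empty,E:wait,S:empty,W:wait | queues: N=0 E=3 S=0 W=1
Step 4 [EW]: N:wait,E:car2-GO,S:wait,W:car1-GO | queues: N=0 E=2 S=0 W=0
Step 5 [EW]: N:wait,E:car3-GO,S:wait,W:empty | queues: N=0 E=1 S=0 W=0

N: empty
E: 4
S: empty
W: empty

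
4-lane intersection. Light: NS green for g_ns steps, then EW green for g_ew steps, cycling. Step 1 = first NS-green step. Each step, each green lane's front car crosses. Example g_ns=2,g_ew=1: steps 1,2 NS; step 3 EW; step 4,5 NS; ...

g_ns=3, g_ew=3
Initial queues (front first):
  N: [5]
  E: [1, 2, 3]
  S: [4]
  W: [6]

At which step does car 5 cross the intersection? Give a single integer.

Step 1 [NS]: N:car5-GO,E:wait,S:car4-GO,W:wait | queues: N=0 E=3 S=0 W=1
Step 2 [NS]: N:empty,E:wait,S:empty,W:wait | queues: N=0 E=3 S=0 W=1
Step 3 [NS]: N:empty,E:wait,S:empty,W:wait | queues: N=0 E=3 S=0 W=1
Step 4 [EW]: N:wait,E:car1-GO,S:wait,W:car6-GO | queues: N=0 E=2 S=0 W=0
Step 5 [EW]: N:wait,E:car2-GO,S:wait,W:empty | queues: N=0 E=1 S=0 W=0
Step 6 [EW]: N:wait,E:car3-GO,S:wait,W:empty | queues: N=0 E=0 S=0 W=0
Car 5 crosses at step 1

1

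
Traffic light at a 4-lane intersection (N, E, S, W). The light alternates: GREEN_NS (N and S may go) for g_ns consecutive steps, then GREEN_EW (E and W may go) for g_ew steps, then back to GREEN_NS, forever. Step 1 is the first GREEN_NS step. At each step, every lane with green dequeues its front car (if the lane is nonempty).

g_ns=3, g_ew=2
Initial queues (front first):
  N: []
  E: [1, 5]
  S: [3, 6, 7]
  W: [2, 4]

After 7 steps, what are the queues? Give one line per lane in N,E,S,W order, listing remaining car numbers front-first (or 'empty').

Step 1 [NS]: N:empty,E:wait,S:car3-GO,W:wait | queues: N=0 E=2 S=2 W=2
Step 2 [NS]: N:empty,E:wait,S:car6-GO,W:wait | queues: N=0 E=2 S=1 W=2
Step 3 [NS]: N:empty,E:wait,S:car7-GO,W:wait | queues: N=0 E=2 S=0 W=2
Step 4 [EW]: N:wait,E:car1-GO,S:wait,W:car2-GO | queues: N=0 E=1 S=0 W=1
Step 5 [EW]: N:wait,E:car5-GO,S:wait,W:car4-GO | queues: N=0 E=0 S=0 W=0

N: empty
E: empty
S: empty
W: empty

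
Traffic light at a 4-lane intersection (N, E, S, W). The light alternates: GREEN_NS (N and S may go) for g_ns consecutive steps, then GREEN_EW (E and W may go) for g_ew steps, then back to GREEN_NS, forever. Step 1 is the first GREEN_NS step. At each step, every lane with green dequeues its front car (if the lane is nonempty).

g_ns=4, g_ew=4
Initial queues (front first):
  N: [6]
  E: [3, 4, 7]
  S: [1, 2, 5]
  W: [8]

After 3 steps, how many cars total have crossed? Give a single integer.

Answer: 4

Derivation:
Step 1 [NS]: N:car6-GO,E:wait,S:car1-GO,W:wait | queues: N=0 E=3 S=2 W=1
Step 2 [NS]: N:empty,E:wait,S:car2-GO,W:wait | queues: N=0 E=3 S=1 W=1
Step 3 [NS]: N:empty,E:wait,S:car5-GO,W:wait | queues: N=0 E=3 S=0 W=1
Cars crossed by step 3: 4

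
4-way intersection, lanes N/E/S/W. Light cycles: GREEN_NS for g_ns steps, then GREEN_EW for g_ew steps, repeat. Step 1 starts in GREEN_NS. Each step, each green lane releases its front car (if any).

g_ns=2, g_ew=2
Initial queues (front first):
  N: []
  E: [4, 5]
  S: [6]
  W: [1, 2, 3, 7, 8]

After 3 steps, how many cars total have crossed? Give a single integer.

Step 1 [NS]: N:empty,E:wait,S:car6-GO,W:wait | queues: N=0 E=2 S=0 W=5
Step 2 [NS]: N:empty,E:wait,S:empty,W:wait | queues: N=0 E=2 S=0 W=5
Step 3 [EW]: N:wait,E:car4-GO,S:wait,W:car1-GO | queues: N=0 E=1 S=0 W=4
Cars crossed by step 3: 3

Answer: 3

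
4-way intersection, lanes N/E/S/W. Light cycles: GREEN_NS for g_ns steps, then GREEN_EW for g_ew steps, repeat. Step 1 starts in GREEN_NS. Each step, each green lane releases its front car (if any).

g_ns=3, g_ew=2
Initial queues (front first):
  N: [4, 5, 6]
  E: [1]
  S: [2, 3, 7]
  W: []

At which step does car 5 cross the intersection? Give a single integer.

Step 1 [NS]: N:car4-GO,E:wait,S:car2-GO,W:wait | queues: N=2 E=1 S=2 W=0
Step 2 [NS]: N:car5-GO,E:wait,S:car3-GO,W:wait | queues: N=1 E=1 S=1 W=0
Step 3 [NS]: N:car6-GO,E:wait,S:car7-GO,W:wait | queues: N=0 E=1 S=0 W=0
Step 4 [EW]: N:wait,E:car1-GO,S:wait,W:empty | queues: N=0 E=0 S=0 W=0
Car 5 crosses at step 2

2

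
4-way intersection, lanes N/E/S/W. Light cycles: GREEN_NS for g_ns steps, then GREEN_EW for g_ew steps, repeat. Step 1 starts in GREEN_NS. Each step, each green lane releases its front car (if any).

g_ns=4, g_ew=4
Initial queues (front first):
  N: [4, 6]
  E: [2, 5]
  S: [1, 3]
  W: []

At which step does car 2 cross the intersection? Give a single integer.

Step 1 [NS]: N:car4-GO,E:wait,S:car1-GO,W:wait | queues: N=1 E=2 S=1 W=0
Step 2 [NS]: N:car6-GO,E:wait,S:car3-GO,W:wait | queues: N=0 E=2 S=0 W=0
Step 3 [NS]: N:empty,E:wait,S:empty,W:wait | queues: N=0 E=2 S=0 W=0
Step 4 [NS]: N:empty,E:wait,S:empty,W:wait | queues: N=0 E=2 S=0 W=0
Step 5 [EW]: N:wait,E:car2-GO,S:wait,W:empty | queues: N=0 E=1 S=0 W=0
Step 6 [EW]: N:wait,E:car5-GO,S:wait,W:empty | queues: N=0 E=0 S=0 W=0
Car 2 crosses at step 5

5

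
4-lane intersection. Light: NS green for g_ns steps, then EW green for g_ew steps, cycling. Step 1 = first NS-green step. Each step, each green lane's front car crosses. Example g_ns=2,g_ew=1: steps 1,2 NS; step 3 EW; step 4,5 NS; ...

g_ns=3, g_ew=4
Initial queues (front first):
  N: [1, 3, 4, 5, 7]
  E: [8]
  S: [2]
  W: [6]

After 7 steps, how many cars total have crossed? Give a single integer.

Step 1 [NS]: N:car1-GO,E:wait,S:car2-GO,W:wait | queues: N=4 E=1 S=0 W=1
Step 2 [NS]: N:car3-GO,E:wait,S:empty,W:wait | queues: N=3 E=1 S=0 W=1
Step 3 [NS]: N:car4-GO,E:wait,S:empty,W:wait | queues: N=2 E=1 S=0 W=1
Step 4 [EW]: N:wait,E:car8-GO,S:wait,W:car6-GO | queues: N=2 E=0 S=0 W=0
Step 5 [EW]: N:wait,E:empty,S:wait,W:empty | queues: N=2 E=0 S=0 W=0
Step 6 [EW]: N:wait,E:empty,S:wait,W:empty | queues: N=2 E=0 S=0 W=0
Step 7 [EW]: N:wait,E:empty,S:wait,W:empty | queues: N=2 E=0 S=0 W=0
Cars crossed by step 7: 6

Answer: 6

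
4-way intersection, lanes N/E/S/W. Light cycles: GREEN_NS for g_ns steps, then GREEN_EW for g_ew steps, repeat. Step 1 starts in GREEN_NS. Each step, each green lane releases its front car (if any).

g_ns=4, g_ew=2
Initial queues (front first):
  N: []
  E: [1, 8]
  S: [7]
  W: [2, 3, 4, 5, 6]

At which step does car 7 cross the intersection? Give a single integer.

Step 1 [NS]: N:empty,E:wait,S:car7-GO,W:wait | queues: N=0 E=2 S=0 W=5
Step 2 [NS]: N:empty,E:wait,S:empty,W:wait | queues: N=0 E=2 S=0 W=5
Step 3 [NS]: N:empty,E:wait,S:empty,W:wait | queues: N=0 E=2 S=0 W=5
Step 4 [NS]: N:empty,E:wait,S:empty,W:wait | queues: N=0 E=2 S=0 W=5
Step 5 [EW]: N:wait,E:car1-GO,S:wait,W:car2-GO | queues: N=0 E=1 S=0 W=4
Step 6 [EW]: N:wait,E:car8-GO,S:wait,W:car3-GO | queues: N=0 E=0 S=0 W=3
Step 7 [NS]: N:empty,E:wait,S:empty,W:wait | queues: N=0 E=0 S=0 W=3
Step 8 [NS]: N:empty,E:wait,S:empty,W:wait | queues: N=0 E=0 S=0 W=3
Step 9 [NS]: N:empty,E:wait,S:empty,W:wait | queues: N=0 E=0 S=0 W=3
Step 10 [NS]: N:empty,E:wait,S:empty,W:wait | queues: N=0 E=0 S=0 W=3
Step 11 [EW]: N:wait,E:empty,S:wait,W:car4-GO | queues: N=0 E=0 S=0 W=2
Step 12 [EW]: N:wait,E:empty,S:wait,W:car5-GO | queues: N=0 E=0 S=0 W=1
Step 13 [NS]: N:empty,E:wait,S:empty,W:wait | queues: N=0 E=0 S=0 W=1
Step 14 [NS]: N:empty,E:wait,S:empty,W:wait | queues: N=0 E=0 S=0 W=1
Step 15 [NS]: N:empty,E:wait,S:empty,W:wait | queues: N=0 E=0 S=0 W=1
Step 16 [NS]: N:empty,E:wait,S:empty,W:wait | queues: N=0 E=0 S=0 W=1
Step 17 [EW]: N:wait,E:empty,S:wait,W:car6-GO | queues: N=0 E=0 S=0 W=0
Car 7 crosses at step 1

1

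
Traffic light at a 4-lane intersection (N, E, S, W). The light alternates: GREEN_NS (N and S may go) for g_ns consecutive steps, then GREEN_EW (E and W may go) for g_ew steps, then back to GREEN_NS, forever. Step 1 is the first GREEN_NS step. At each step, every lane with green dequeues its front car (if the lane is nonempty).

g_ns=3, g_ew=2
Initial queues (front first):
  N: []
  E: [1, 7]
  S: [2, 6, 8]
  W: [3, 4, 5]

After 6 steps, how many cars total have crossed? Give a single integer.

Answer: 7

Derivation:
Step 1 [NS]: N:empty,E:wait,S:car2-GO,W:wait | queues: N=0 E=2 S=2 W=3
Step 2 [NS]: N:empty,E:wait,S:car6-GO,W:wait | queues: N=0 E=2 S=1 W=3
Step 3 [NS]: N:empty,E:wait,S:car8-GO,W:wait | queues: N=0 E=2 S=0 W=3
Step 4 [EW]: N:wait,E:car1-GO,S:wait,W:car3-GO | queues: N=0 E=1 S=0 W=2
Step 5 [EW]: N:wait,E:car7-GO,S:wait,W:car4-GO | queues: N=0 E=0 S=0 W=1
Step 6 [NS]: N:empty,E:wait,S:empty,W:wait | queues: N=0 E=0 S=0 W=1
Cars crossed by step 6: 7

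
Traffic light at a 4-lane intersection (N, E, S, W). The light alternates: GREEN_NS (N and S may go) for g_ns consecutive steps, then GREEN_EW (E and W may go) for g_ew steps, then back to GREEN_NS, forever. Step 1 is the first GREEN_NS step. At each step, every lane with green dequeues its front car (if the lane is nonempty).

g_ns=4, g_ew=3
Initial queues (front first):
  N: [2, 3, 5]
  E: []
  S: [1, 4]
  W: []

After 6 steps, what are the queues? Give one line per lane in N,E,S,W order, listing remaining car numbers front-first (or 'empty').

Step 1 [NS]: N:car2-GO,E:wait,S:car1-GO,W:wait | queues: N=2 E=0 S=1 W=0
Step 2 [NS]: N:car3-GO,E:wait,S:car4-GO,W:wait | queues: N=1 E=0 S=0 W=0
Step 3 [NS]: N:car5-GO,E:wait,S:empty,W:wait | queues: N=0 E=0 S=0 W=0

N: empty
E: empty
S: empty
W: empty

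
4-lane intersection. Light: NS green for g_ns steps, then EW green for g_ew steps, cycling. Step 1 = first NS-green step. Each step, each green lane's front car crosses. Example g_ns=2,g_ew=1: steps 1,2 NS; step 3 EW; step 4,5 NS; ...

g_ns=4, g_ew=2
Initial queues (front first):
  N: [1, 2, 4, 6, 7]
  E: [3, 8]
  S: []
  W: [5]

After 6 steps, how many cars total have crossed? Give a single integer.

Step 1 [NS]: N:car1-GO,E:wait,S:empty,W:wait | queues: N=4 E=2 S=0 W=1
Step 2 [NS]: N:car2-GO,E:wait,S:empty,W:wait | queues: N=3 E=2 S=0 W=1
Step 3 [NS]: N:car4-GO,E:wait,S:empty,W:wait | queues: N=2 E=2 S=0 W=1
Step 4 [NS]: N:car6-GO,E:wait,S:empty,W:wait | queues: N=1 E=2 S=0 W=1
Step 5 [EW]: N:wait,E:car3-GO,S:wait,W:car5-GO | queues: N=1 E=1 S=0 W=0
Step 6 [EW]: N:wait,E:car8-GO,S:wait,W:empty | queues: N=1 E=0 S=0 W=0
Cars crossed by step 6: 7

Answer: 7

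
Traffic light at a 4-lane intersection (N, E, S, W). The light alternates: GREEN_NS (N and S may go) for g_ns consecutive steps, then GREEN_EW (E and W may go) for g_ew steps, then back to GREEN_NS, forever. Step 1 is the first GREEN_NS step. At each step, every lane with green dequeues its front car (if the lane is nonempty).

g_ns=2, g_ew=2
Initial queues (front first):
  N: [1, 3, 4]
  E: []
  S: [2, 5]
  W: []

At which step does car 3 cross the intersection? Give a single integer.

Step 1 [NS]: N:car1-GO,E:wait,S:car2-GO,W:wait | queues: N=2 E=0 S=1 W=0
Step 2 [NS]: N:car3-GO,E:wait,S:car5-GO,W:wait | queues: N=1 E=0 S=0 W=0
Step 3 [EW]: N:wait,E:empty,S:wait,W:empty | queues: N=1 E=0 S=0 W=0
Step 4 [EW]: N:wait,E:empty,S:wait,W:empty | queues: N=1 E=0 S=0 W=0
Step 5 [NS]: N:car4-GO,E:wait,S:empty,W:wait | queues: N=0 E=0 S=0 W=0
Car 3 crosses at step 2

2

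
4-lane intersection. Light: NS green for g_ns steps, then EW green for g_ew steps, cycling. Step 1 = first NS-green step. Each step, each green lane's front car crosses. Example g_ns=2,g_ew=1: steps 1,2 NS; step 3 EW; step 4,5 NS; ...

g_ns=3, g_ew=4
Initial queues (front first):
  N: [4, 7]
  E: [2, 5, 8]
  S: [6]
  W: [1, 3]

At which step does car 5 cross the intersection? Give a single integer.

Step 1 [NS]: N:car4-GO,E:wait,S:car6-GO,W:wait | queues: N=1 E=3 S=0 W=2
Step 2 [NS]: N:car7-GO,E:wait,S:empty,W:wait | queues: N=0 E=3 S=0 W=2
Step 3 [NS]: N:empty,E:wait,S:empty,W:wait | queues: N=0 E=3 S=0 W=2
Step 4 [EW]: N:wait,E:car2-GO,S:wait,W:car1-GO | queues: N=0 E=2 S=0 W=1
Step 5 [EW]: N:wait,E:car5-GO,S:wait,W:car3-GO | queues: N=0 E=1 S=0 W=0
Step 6 [EW]: N:wait,E:car8-GO,S:wait,W:empty | queues: N=0 E=0 S=0 W=0
Car 5 crosses at step 5

5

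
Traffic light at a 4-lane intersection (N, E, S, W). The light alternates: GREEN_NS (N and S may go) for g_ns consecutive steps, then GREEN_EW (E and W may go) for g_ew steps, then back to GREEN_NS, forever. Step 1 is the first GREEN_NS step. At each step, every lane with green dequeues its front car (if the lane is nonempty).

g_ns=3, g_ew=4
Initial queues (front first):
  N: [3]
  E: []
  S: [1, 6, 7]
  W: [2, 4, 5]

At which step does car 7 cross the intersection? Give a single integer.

Step 1 [NS]: N:car3-GO,E:wait,S:car1-GO,W:wait | queues: N=0 E=0 S=2 W=3
Step 2 [NS]: N:empty,E:wait,S:car6-GO,W:wait | queues: N=0 E=0 S=1 W=3
Step 3 [NS]: N:empty,E:wait,S:car7-GO,W:wait | queues: N=0 E=0 S=0 W=3
Step 4 [EW]: N:wait,E:empty,S:wait,W:car2-GO | queues: N=0 E=0 S=0 W=2
Step 5 [EW]: N:wait,E:empty,S:wait,W:car4-GO | queues: N=0 E=0 S=0 W=1
Step 6 [EW]: N:wait,E:empty,S:wait,W:car5-GO | queues: N=0 E=0 S=0 W=0
Car 7 crosses at step 3

3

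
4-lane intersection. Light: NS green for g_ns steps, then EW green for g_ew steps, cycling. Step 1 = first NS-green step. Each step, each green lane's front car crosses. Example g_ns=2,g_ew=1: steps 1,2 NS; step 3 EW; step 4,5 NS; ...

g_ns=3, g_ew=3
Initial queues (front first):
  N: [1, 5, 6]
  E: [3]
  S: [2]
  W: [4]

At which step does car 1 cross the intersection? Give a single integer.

Step 1 [NS]: N:car1-GO,E:wait,S:car2-GO,W:wait | queues: N=2 E=1 S=0 W=1
Step 2 [NS]: N:car5-GO,E:wait,S:empty,W:wait | queues: N=1 E=1 S=0 W=1
Step 3 [NS]: N:car6-GO,E:wait,S:empty,W:wait | queues: N=0 E=1 S=0 W=1
Step 4 [EW]: N:wait,E:car3-GO,S:wait,W:car4-GO | queues: N=0 E=0 S=0 W=0
Car 1 crosses at step 1

1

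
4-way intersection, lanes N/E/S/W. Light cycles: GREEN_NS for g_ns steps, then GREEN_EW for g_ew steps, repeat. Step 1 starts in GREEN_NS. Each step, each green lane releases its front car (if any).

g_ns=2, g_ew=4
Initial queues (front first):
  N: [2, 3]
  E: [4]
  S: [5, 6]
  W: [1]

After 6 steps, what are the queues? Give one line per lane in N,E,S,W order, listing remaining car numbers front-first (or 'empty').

Step 1 [NS]: N:car2-GO,E:wait,S:car5-GO,W:wait | queues: N=1 E=1 S=1 W=1
Step 2 [NS]: N:car3-GO,E:wait,S:car6-GO,W:wait | queues: N=0 E=1 S=0 W=1
Step 3 [EW]: N:wait,E:car4-GO,S:wait,W:car1-GO | queues: N=0 E=0 S=0 W=0

N: empty
E: empty
S: empty
W: empty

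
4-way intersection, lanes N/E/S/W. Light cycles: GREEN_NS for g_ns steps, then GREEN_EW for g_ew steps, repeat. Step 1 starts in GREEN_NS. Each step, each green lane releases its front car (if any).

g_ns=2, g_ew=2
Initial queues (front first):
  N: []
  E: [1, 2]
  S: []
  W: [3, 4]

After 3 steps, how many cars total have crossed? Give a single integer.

Answer: 2

Derivation:
Step 1 [NS]: N:empty,E:wait,S:empty,W:wait | queues: N=0 E=2 S=0 W=2
Step 2 [NS]: N:empty,E:wait,S:empty,W:wait | queues: N=0 E=2 S=0 W=2
Step 3 [EW]: N:wait,E:car1-GO,S:wait,W:car3-GO | queues: N=0 E=1 S=0 W=1
Cars crossed by step 3: 2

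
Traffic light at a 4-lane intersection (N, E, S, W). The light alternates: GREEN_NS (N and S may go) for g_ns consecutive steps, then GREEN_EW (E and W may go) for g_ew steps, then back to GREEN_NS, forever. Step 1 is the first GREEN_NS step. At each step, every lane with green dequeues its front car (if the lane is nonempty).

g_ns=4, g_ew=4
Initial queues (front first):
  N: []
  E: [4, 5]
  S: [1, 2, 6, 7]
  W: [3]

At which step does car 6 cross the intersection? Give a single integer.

Step 1 [NS]: N:empty,E:wait,S:car1-GO,W:wait | queues: N=0 E=2 S=3 W=1
Step 2 [NS]: N:empty,E:wait,S:car2-GO,W:wait | queues: N=0 E=2 S=2 W=1
Step 3 [NS]: N:empty,E:wait,S:car6-GO,W:wait | queues: N=0 E=2 S=1 W=1
Step 4 [NS]: N:empty,E:wait,S:car7-GO,W:wait | queues: N=0 E=2 S=0 W=1
Step 5 [EW]: N:wait,E:car4-GO,S:wait,W:car3-GO | queues: N=0 E=1 S=0 W=0
Step 6 [EW]: N:wait,E:car5-GO,S:wait,W:empty | queues: N=0 E=0 S=0 W=0
Car 6 crosses at step 3

3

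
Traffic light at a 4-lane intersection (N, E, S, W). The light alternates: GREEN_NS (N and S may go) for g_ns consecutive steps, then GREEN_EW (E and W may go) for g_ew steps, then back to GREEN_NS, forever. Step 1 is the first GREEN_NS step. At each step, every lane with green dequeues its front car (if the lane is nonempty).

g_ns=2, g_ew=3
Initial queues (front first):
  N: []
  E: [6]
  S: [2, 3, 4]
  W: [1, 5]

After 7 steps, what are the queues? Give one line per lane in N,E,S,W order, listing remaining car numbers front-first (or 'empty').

Step 1 [NS]: N:empty,E:wait,S:car2-GO,W:wait | queues: N=0 E=1 S=2 W=2
Step 2 [NS]: N:empty,E:wait,S:car3-GO,W:wait | queues: N=0 E=1 S=1 W=2
Step 3 [EW]: N:wait,E:car6-GO,S:wait,W:car1-GO | queues: N=0 E=0 S=1 W=1
Step 4 [EW]: N:wait,E:empty,S:wait,W:car5-GO | queues: N=0 E=0 S=1 W=0
Step 5 [EW]: N:wait,E:empty,S:wait,W:empty | queues: N=0 E=0 S=1 W=0
Step 6 [NS]: N:empty,E:wait,S:car4-GO,W:wait | queues: N=0 E=0 S=0 W=0

N: empty
E: empty
S: empty
W: empty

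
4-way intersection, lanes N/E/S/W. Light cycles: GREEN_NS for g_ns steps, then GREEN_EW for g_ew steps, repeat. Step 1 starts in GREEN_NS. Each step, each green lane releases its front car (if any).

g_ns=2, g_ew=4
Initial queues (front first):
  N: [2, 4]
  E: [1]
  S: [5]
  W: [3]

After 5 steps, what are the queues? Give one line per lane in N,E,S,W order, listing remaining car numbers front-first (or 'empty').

Step 1 [NS]: N:car2-GO,E:wait,S:car5-GO,W:wait | queues: N=1 E=1 S=0 W=1
Step 2 [NS]: N:car4-GO,E:wait,S:empty,W:wait | queues: N=0 E=1 S=0 W=1
Step 3 [EW]: N:wait,E:car1-GO,S:wait,W:car3-GO | queues: N=0 E=0 S=0 W=0

N: empty
E: empty
S: empty
W: empty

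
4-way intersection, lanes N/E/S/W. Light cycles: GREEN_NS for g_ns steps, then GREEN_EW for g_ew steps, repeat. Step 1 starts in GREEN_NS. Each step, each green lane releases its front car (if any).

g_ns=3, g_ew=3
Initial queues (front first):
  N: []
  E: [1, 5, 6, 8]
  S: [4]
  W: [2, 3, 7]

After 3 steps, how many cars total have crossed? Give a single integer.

Answer: 1

Derivation:
Step 1 [NS]: N:empty,E:wait,S:car4-GO,W:wait | queues: N=0 E=4 S=0 W=3
Step 2 [NS]: N:empty,E:wait,S:empty,W:wait | queues: N=0 E=4 S=0 W=3
Step 3 [NS]: N:empty,E:wait,S:empty,W:wait | queues: N=0 E=4 S=0 W=3
Cars crossed by step 3: 1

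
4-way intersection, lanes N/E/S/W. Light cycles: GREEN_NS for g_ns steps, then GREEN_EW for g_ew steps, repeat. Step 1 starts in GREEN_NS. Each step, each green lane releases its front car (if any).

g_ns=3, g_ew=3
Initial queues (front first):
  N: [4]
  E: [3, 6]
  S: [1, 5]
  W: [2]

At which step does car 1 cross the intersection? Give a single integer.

Step 1 [NS]: N:car4-GO,E:wait,S:car1-GO,W:wait | queues: N=0 E=2 S=1 W=1
Step 2 [NS]: N:empty,E:wait,S:car5-GO,W:wait | queues: N=0 E=2 S=0 W=1
Step 3 [NS]: N:empty,E:wait,S:empty,W:wait | queues: N=0 E=2 S=0 W=1
Step 4 [EW]: N:wait,E:car3-GO,S:wait,W:car2-GO | queues: N=0 E=1 S=0 W=0
Step 5 [EW]: N:wait,E:car6-GO,S:wait,W:empty | queues: N=0 E=0 S=0 W=0
Car 1 crosses at step 1

1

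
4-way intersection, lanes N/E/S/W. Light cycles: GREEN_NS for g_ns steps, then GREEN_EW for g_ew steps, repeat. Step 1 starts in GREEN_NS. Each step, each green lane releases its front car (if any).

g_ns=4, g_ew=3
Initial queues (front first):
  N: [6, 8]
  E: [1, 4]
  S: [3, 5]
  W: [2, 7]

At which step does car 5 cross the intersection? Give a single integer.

Step 1 [NS]: N:car6-GO,E:wait,S:car3-GO,W:wait | queues: N=1 E=2 S=1 W=2
Step 2 [NS]: N:car8-GO,E:wait,S:car5-GO,W:wait | queues: N=0 E=2 S=0 W=2
Step 3 [NS]: N:empty,E:wait,S:empty,W:wait | queues: N=0 E=2 S=0 W=2
Step 4 [NS]: N:empty,E:wait,S:empty,W:wait | queues: N=0 E=2 S=0 W=2
Step 5 [EW]: N:wait,E:car1-GO,S:wait,W:car2-GO | queues: N=0 E=1 S=0 W=1
Step 6 [EW]: N:wait,E:car4-GO,S:wait,W:car7-GO | queues: N=0 E=0 S=0 W=0
Car 5 crosses at step 2

2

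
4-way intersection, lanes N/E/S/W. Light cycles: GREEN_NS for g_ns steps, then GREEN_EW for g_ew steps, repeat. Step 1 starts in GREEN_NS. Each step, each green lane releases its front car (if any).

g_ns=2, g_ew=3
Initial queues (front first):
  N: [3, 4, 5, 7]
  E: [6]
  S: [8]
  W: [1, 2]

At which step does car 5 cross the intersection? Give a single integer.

Step 1 [NS]: N:car3-GO,E:wait,S:car8-GO,W:wait | queues: N=3 E=1 S=0 W=2
Step 2 [NS]: N:car4-GO,E:wait,S:empty,W:wait | queues: N=2 E=1 S=0 W=2
Step 3 [EW]: N:wait,E:car6-GO,S:wait,W:car1-GO | queues: N=2 E=0 S=0 W=1
Step 4 [EW]: N:wait,E:empty,S:wait,W:car2-GO | queues: N=2 E=0 S=0 W=0
Step 5 [EW]: N:wait,E:empty,S:wait,W:empty | queues: N=2 E=0 S=0 W=0
Step 6 [NS]: N:car5-GO,E:wait,S:empty,W:wait | queues: N=1 E=0 S=0 W=0
Step 7 [NS]: N:car7-GO,E:wait,S:empty,W:wait | queues: N=0 E=0 S=0 W=0
Car 5 crosses at step 6

6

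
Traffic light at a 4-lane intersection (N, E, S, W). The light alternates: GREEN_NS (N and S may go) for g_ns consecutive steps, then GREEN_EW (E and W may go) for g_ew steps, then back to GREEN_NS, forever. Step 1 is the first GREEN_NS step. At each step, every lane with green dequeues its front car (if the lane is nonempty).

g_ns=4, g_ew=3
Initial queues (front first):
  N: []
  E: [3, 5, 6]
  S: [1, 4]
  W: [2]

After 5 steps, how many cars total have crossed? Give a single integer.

Answer: 4

Derivation:
Step 1 [NS]: N:empty,E:wait,S:car1-GO,W:wait | queues: N=0 E=3 S=1 W=1
Step 2 [NS]: N:empty,E:wait,S:car4-GO,W:wait | queues: N=0 E=3 S=0 W=1
Step 3 [NS]: N:empty,E:wait,S:empty,W:wait | queues: N=0 E=3 S=0 W=1
Step 4 [NS]: N:empty,E:wait,S:empty,W:wait | queues: N=0 E=3 S=0 W=1
Step 5 [EW]: N:wait,E:car3-GO,S:wait,W:car2-GO | queues: N=0 E=2 S=0 W=0
Cars crossed by step 5: 4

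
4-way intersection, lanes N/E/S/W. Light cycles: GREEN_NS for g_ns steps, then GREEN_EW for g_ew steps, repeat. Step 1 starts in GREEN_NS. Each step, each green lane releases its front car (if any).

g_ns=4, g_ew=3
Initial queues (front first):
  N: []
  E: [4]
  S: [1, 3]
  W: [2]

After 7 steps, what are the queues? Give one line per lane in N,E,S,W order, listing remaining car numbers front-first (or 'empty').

Step 1 [NS]: N:empty,E:wait,S:car1-GO,W:wait | queues: N=0 E=1 S=1 W=1
Step 2 [NS]: N:empty,E:wait,S:car3-GO,W:wait | queues: N=0 E=1 S=0 W=1
Step 3 [NS]: N:empty,E:wait,S:empty,W:wait | queues: N=0 E=1 S=0 W=1
Step 4 [NS]: N:empty,E:wait,S:empty,W:wait | queues: N=0 E=1 S=0 W=1
Step 5 [EW]: N:wait,E:car4-GO,S:wait,W:car2-GO | queues: N=0 E=0 S=0 W=0

N: empty
E: empty
S: empty
W: empty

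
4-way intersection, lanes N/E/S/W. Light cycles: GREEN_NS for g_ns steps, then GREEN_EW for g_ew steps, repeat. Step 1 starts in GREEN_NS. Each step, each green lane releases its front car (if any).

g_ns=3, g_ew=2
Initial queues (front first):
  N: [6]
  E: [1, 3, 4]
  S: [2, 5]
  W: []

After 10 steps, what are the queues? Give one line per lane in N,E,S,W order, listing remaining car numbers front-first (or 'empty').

Step 1 [NS]: N:car6-GO,E:wait,S:car2-GO,W:wait | queues: N=0 E=3 S=1 W=0
Step 2 [NS]: N:empty,E:wait,S:car5-GO,W:wait | queues: N=0 E=3 S=0 W=0
Step 3 [NS]: N:empty,E:wait,S:empty,W:wait | queues: N=0 E=3 S=0 W=0
Step 4 [EW]: N:wait,E:car1-GO,S:wait,W:empty | queues: N=0 E=2 S=0 W=0
Step 5 [EW]: N:wait,E:car3-GO,S:wait,W:empty | queues: N=0 E=1 S=0 W=0
Step 6 [NS]: N:empty,E:wait,S:empty,W:wait | queues: N=0 E=1 S=0 W=0
Step 7 [NS]: N:empty,E:wait,S:empty,W:wait | queues: N=0 E=1 S=0 W=0
Step 8 [NS]: N:empty,E:wait,S:empty,W:wait | queues: N=0 E=1 S=0 W=0
Step 9 [EW]: N:wait,E:car4-GO,S:wait,W:empty | queues: N=0 E=0 S=0 W=0

N: empty
E: empty
S: empty
W: empty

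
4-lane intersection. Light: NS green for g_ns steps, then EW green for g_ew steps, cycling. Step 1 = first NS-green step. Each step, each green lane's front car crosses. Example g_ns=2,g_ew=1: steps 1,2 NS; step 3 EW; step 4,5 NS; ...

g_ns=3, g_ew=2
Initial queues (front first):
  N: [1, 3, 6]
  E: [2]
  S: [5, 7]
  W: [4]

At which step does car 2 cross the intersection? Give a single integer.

Step 1 [NS]: N:car1-GO,E:wait,S:car5-GO,W:wait | queues: N=2 E=1 S=1 W=1
Step 2 [NS]: N:car3-GO,E:wait,S:car7-GO,W:wait | queues: N=1 E=1 S=0 W=1
Step 3 [NS]: N:car6-GO,E:wait,S:empty,W:wait | queues: N=0 E=1 S=0 W=1
Step 4 [EW]: N:wait,E:car2-GO,S:wait,W:car4-GO | queues: N=0 E=0 S=0 W=0
Car 2 crosses at step 4

4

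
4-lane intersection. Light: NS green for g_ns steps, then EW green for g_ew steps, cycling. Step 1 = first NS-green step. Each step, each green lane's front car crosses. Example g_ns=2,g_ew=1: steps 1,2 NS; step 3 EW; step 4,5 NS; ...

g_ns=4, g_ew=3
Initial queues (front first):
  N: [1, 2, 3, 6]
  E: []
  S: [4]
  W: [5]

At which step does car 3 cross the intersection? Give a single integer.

Step 1 [NS]: N:car1-GO,E:wait,S:car4-GO,W:wait | queues: N=3 E=0 S=0 W=1
Step 2 [NS]: N:car2-GO,E:wait,S:empty,W:wait | queues: N=2 E=0 S=0 W=1
Step 3 [NS]: N:car3-GO,E:wait,S:empty,W:wait | queues: N=1 E=0 S=0 W=1
Step 4 [NS]: N:car6-GO,E:wait,S:empty,W:wait | queues: N=0 E=0 S=0 W=1
Step 5 [EW]: N:wait,E:empty,S:wait,W:car5-GO | queues: N=0 E=0 S=0 W=0
Car 3 crosses at step 3

3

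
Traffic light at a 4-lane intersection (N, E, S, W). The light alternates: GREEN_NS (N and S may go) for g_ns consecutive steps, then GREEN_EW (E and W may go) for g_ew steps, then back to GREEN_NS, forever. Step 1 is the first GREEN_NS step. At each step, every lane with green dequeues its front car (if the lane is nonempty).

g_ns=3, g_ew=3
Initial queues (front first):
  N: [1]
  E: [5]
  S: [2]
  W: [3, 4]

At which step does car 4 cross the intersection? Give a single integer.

Step 1 [NS]: N:car1-GO,E:wait,S:car2-GO,W:wait | queues: N=0 E=1 S=0 W=2
Step 2 [NS]: N:empty,E:wait,S:empty,W:wait | queues: N=0 E=1 S=0 W=2
Step 3 [NS]: N:empty,E:wait,S:empty,W:wait | queues: N=0 E=1 S=0 W=2
Step 4 [EW]: N:wait,E:car5-GO,S:wait,W:car3-GO | queues: N=0 E=0 S=0 W=1
Step 5 [EW]: N:wait,E:empty,S:wait,W:car4-GO | queues: N=0 E=0 S=0 W=0
Car 4 crosses at step 5

5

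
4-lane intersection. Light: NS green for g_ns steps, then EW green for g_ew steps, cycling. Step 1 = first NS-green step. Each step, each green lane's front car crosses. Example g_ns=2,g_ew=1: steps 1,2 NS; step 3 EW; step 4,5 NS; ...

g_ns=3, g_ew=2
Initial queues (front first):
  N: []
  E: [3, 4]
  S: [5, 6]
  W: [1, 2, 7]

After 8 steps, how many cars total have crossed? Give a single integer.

Step 1 [NS]: N:empty,E:wait,S:car5-GO,W:wait | queues: N=0 E=2 S=1 W=3
Step 2 [NS]: N:empty,E:wait,S:car6-GO,W:wait | queues: N=0 E=2 S=0 W=3
Step 3 [NS]: N:empty,E:wait,S:empty,W:wait | queues: N=0 E=2 S=0 W=3
Step 4 [EW]: N:wait,E:car3-GO,S:wait,W:car1-GO | queues: N=0 E=1 S=0 W=2
Step 5 [EW]: N:wait,E:car4-GO,S:wait,W:car2-GO | queues: N=0 E=0 S=0 W=1
Step 6 [NS]: N:empty,E:wait,S:empty,W:wait | queues: N=0 E=0 S=0 W=1
Step 7 [NS]: N:empty,E:wait,S:empty,W:wait | queues: N=0 E=0 S=0 W=1
Step 8 [NS]: N:empty,E:wait,S:empty,W:wait | queues: N=0 E=0 S=0 W=1
Cars crossed by step 8: 6

Answer: 6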